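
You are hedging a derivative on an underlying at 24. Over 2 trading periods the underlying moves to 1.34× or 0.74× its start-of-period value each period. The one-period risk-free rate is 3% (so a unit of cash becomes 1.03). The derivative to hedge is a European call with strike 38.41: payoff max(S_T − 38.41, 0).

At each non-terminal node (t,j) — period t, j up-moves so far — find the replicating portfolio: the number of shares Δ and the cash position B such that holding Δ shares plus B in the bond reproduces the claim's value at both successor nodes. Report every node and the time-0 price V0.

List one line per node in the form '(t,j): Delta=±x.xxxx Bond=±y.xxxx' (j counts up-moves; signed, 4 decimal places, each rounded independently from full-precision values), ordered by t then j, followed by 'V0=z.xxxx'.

(0,0): Delta=0.1527 Bond=-2.6321
(1,0): Delta=0.0000 Bond=0.0000
(1,1): Delta=0.2428 Bond=-5.6092
V0=1.0315

Since d<R<u, set p* = (R−d)/(u−d) = 0.4833; price each node as the discounted p*-expectation of its children.
Terminal values V(2,·): V(2,0)=0.0000, V(2,1)=0.0000, V(2,2)=4.6844
  t=1,j=0: stock 17.7600 → up 23.7984 (V=0.0000), down 13.1424 (V=0.0000). Price 0.0000; hedge Δ=0.0000, bond B=0.0000.
  t=1,j=1: stock 32.1600 → up 43.0944 (V=4.6844), down 23.7984 (V=0.0000). Price 2.1982; hedge Δ=0.2428, bond B=-5.6092.
  t=0,j=0: stock 24.0000 → up 32.1600 (V=2.1982), down 17.7600 (V=0.0000). Price 1.0315; hedge Δ=0.1527, bond B=-2.6321.
Root portfolio cost Δ·24+B reproduces V0=1.0315.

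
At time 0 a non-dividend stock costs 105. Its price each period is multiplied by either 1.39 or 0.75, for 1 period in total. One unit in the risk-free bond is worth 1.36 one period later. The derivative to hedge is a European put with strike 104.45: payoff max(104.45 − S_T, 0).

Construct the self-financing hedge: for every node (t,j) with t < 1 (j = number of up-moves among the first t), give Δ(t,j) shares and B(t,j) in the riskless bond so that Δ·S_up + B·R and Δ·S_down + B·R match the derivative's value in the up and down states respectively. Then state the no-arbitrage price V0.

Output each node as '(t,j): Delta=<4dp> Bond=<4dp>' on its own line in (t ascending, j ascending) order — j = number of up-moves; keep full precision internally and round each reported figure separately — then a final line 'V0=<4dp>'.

The replicating-portfolio and risk-neutral prices coincide; use p* = (1.36−0.75)/(1.39−0.75) = 0.9531 for the latter.
Payoff layer (t=1): V(1,0)=25.7000, V(1,1)=0.0000
(0,0): S=105.0000. Δ = (V_up−V_dn)/(S_up−S_dn) = (0.0000−25.7000)/(145.9500−78.7500) = -0.3824. V = [p*·0.0000 + (1−p*)·25.7000]/1.36 = 0.8858. B = V − Δ·S = 41.0420.
Each (Δ,B) replicates both successor values, so the strategy is self-financing and V0 is arbitrage-free.

(0,0): Delta=-0.3824 Bond=41.0420
V0=0.8858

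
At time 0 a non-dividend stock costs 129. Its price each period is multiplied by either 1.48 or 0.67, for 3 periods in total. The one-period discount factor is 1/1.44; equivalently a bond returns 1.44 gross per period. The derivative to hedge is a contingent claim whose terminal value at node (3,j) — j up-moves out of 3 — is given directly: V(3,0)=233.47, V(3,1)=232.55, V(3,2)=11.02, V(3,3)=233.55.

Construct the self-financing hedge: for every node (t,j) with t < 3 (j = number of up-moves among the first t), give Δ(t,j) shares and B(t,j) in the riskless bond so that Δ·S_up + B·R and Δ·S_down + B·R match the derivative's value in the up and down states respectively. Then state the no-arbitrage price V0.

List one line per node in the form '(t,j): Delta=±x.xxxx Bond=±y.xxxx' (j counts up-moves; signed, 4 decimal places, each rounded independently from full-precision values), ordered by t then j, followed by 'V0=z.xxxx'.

Risk-neutral probability p* = (R−d)/(u−d) = (1.44−0.67)/(1.48−0.67) = 0.9506.
At expiry t=3: V(3,0)=233.4700, V(3,1)=232.5500, V(3,2)=11.0200, V(3,3)=233.5500
Node (2,0) S=57.9081: V=(p*·232.5500+(1−p*)·233.4700)/1.44=161.5246; Δ=(232.5500−233.4700)/(85.7040−38.7984)=-0.0196; B=V−Δ·S=162.6604
Node (2,1) S=127.9164: V=(p*·11.0200+(1−p*)·232.5500)/1.44=15.2498; Δ=(11.0200−232.5500)/(189.3163−85.7040)=-2.1381; B=V−Δ·S=288.7437
Node (2,2) S=282.5616: V=(p*·233.5500+(1−p*)·11.0200)/1.44=154.5562; Δ=(233.5500−11.0200)/(418.1912−189.3163)=0.9723; B=V−Δ·S=-120.1722
Node (1,0) S=86.4300: V=(p*·15.2498+(1−p*)·161.5246)/1.44=15.6064; Δ=(15.2498−161.5246)/(127.9164−57.9081)=-2.0894; B=V−Δ·S=196.1926
Node (1,1) S=190.9200: V=(p*·154.5562+(1−p*)·15.2498)/1.44=102.5534; Δ=(154.5562−15.2498)/(282.5616−127.9164)=0.9008; B=V−Δ·S=-69.4298
Node (0,0) S=129.0000: V=(p*·102.5534+(1−p*)·15.6064)/1.44=68.2359; Δ=(102.5534−15.6064)/(190.9200−86.4300)=0.8321; B=V−Δ·S=-39.1060
Check: Δ(0,0)·S0 + B(0,0) = 68.2359 = V0.

(0,0): Delta=0.8321 Bond=-39.1060
(1,0): Delta=-2.0894 Bond=196.1926
(1,1): Delta=0.9008 Bond=-69.4298
(2,0): Delta=-0.0196 Bond=162.6604
(2,1): Delta=-2.1381 Bond=288.7437
(2,2): Delta=0.9723 Bond=-120.1722
V0=68.2359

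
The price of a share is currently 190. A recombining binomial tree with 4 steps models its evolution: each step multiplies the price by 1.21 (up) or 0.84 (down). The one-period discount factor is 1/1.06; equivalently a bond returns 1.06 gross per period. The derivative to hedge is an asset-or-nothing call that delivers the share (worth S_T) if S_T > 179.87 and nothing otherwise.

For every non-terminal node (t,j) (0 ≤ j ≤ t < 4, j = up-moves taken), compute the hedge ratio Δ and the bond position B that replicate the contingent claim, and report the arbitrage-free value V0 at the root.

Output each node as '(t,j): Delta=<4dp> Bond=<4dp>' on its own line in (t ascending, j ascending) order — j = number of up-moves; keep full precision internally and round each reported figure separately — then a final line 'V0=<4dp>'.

The replicating-portfolio and risk-neutral prices coincide; use p* = (1.06−0.84)/(1.21−0.84) = 0.5946 for the latter.
Terminal payoffs: V(4,0)=0.0000, V(4,1)=0.0000, V(4,2)=196.2831, V(4,3)=282.7411, V(4,4)=407.2819
  t=3,j=0: stock 112.6138 → up 136.2626 (V=0.0000), down 94.5956 (V=0.0000). Price 0.0000; hedge Δ=0.0000, bond B=0.0000.
  t=3,j=1: stock 162.2174 → up 196.2831 (V=196.2831), down 136.2626 (V=0.0000). Price 110.1027; hedge Δ=3.2703, bond B=-420.3922.
  t=3,j=2: stock 233.6704 → up 282.7411 (V=282.7411), down 196.2831 (V=196.2831). Price 233.6704; hedge Δ=1.0000, bond B=0.0000.
  t=3,j=3: stock 336.5966 → up 407.2819 (V=407.2819), down 282.7411 (V=282.7411). Price 336.5966; hedge Δ=1.0000, bond B=0.0000.
  t=2,j=0: stock 134.0640 → up 162.2174 (V=110.1027), down 112.6138 (V=0.0000). Price 61.7608; hedge Δ=2.2196, bond B=-235.8141.
  t=2,j=1: stock 193.1160 → up 233.6704 (V=233.6704), down 162.2174 (V=110.1027). Price 173.1843; hedge Δ=1.7294, bond B=-160.7823.
  t=2,j=2: stock 278.1790 → up 336.5966 (V=336.5966), down 233.6704 (V=233.6704). Price 278.1790; hedge Δ=1.0000, bond B=0.0000.
  t=1,j=0: stock 159.6000 → up 193.1160 (V=173.1843), down 134.0640 (V=61.7608). Price 120.7666; hedge Δ=1.8869, bond B=-180.3779.
  t=1,j=1: stock 229.9000 → up 278.1790 (V=278.1790), down 193.1160 (V=173.1843). Price 222.2770; hedge Δ=1.2343, bond B=-61.4925.
  t=0,j=0: stock 190.0000 → up 229.9000 (V=222.2770), down 159.6000 (V=120.7666). Price 170.8718; hedge Δ=1.4440, bond B=-103.4804.
The time-0 hedge costs 170.8718, which is the no-arbitrage price.

(0,0): Delta=1.4440 Bond=-103.4804
(1,0): Delta=1.8869 Bond=-180.3779
(1,1): Delta=1.2343 Bond=-61.4925
(2,0): Delta=2.2196 Bond=-235.8141
(2,1): Delta=1.7294 Bond=-160.7823
(2,2): Delta=1.0000 Bond=0.0000
(3,0): Delta=0.0000 Bond=0.0000
(3,1): Delta=3.2703 Bond=-420.3922
(3,2): Delta=1.0000 Bond=0.0000
(3,3): Delta=1.0000 Bond=0.0000
V0=170.8718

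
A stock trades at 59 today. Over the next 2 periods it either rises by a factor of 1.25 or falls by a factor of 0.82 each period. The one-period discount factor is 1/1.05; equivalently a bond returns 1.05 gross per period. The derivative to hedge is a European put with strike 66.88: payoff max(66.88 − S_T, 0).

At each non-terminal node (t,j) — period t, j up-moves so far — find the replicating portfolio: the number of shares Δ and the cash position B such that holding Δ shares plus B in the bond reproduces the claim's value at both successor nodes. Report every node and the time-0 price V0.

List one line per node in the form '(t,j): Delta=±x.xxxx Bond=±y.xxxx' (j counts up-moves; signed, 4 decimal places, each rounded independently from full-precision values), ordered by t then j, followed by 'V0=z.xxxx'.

The replicating-portfolio and risk-neutral prices coincide; use p* = (1.05−0.82)/(1.25−0.82) = 0.5349 for the latter.
Terminal values V(2,·): V(2,0)=27.2084, V(2,1)=6.4050, V(2,2)=0.0000
(1,0): S=48.3800. Δ = (V_up−V_dn)/(S_up−S_dn) = (6.4050−27.2084)/(60.4750−39.6716) = -1.0000. V = [p*·6.4050 + (1−p*)·27.2084]/1.05 = 15.3152. B = V − Δ·S = 63.6952.
(1,1): S=73.7500. Δ = (V_up−V_dn)/(S_up−S_dn) = (0.0000−6.4050)/(92.1875−60.4750) = -0.2020. V = [p*·0.0000 + (1−p*)·6.4050]/1.05 = 2.8372. B = V − Δ·S = 17.7326.
(0,0): S=59.0000. Δ = (V_up−V_dn)/(S_up−S_dn) = (2.8372−15.3152)/(73.7500−48.3800) = -0.4918. V = [p*·2.8372 + (1−p*)·15.3152]/1.05 = 8.2295. B = V − Δ·S = 37.2481.
Self-financing check: at every node Δ·S+B equals the discounted successor values.

(0,0): Delta=-0.4918 Bond=37.2481
(1,0): Delta=-1.0000 Bond=63.6952
(1,1): Delta=-0.2020 Bond=17.7326
V0=8.2295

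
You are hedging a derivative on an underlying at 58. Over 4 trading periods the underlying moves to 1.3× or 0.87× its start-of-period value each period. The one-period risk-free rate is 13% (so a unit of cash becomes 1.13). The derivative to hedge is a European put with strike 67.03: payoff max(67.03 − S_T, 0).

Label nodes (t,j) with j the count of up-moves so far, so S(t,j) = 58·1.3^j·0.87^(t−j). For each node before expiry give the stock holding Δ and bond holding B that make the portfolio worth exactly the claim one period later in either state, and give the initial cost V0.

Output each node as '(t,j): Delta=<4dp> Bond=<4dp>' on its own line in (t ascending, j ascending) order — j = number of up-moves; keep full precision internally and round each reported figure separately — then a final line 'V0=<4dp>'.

The replicating-portfolio and risk-neutral prices coincide; use p* = (1.13−0.87)/(1.3−0.87) = 0.6047 for the latter.
Terminal values V(4,·): V(4,0)=33.8019, V(4,1)=17.3789, V(4,2)=0.0000, V(4,3)=0.0000, V(4,4)=0.0000
(3,0): S=38.1932. Δ = (V_up−V_dn)/(S_up−S_dn) = (17.3789−33.8019)/(49.6511−33.2281) = -1.0000. V = [p*·17.3789 + (1−p*)·33.8019]/1.13 = 21.1254. B = V − Δ·S = 59.3186.
(3,1): S=57.0703. Δ = (V_up−V_dn)/(S_up−S_dn) = (0.0000−17.3789)/(74.1913−49.6511) = -0.7082. V = [p*·0.0000 + (1−p*)·17.3789]/1.13 = 6.0803. B = V − Δ·S = 46.4963.
(3,2): S=85.2774. Δ = (V_up−V_dn)/(S_up−S_dn) = (0.0000−0.0000)/(110.8606−74.1913) = 0.0000. V = [p*·0.0000 + (1−p*)·0.0000]/1.13 = 0.0000. B = V − Δ·S = 0.0000.
(3,3): S=127.4260. Δ = (V_up−V_dn)/(S_up−S_dn) = (0.0000−0.0000)/(165.6538−110.8606) = 0.0000. V = [p*·0.0000 + (1−p*)·0.0000]/1.13 = 0.0000. B = V − Δ·S = 0.0000.
(2,0): S=43.9002. Δ = (V_up−V_dn)/(S_up−S_dn) = (6.0803−21.1254)/(57.0703−38.1932) = -0.7970. V = [p*·6.0803 + (1−p*)·21.1254]/1.13 = 10.6446. B = V − Δ·S = 45.6332.
(2,1): S=65.5980. Δ = (V_up−V_dn)/(S_up−S_dn) = (0.0000−6.0803)/(85.2774−57.0703) = -0.2156. V = [p*·0.0000 + (1−p*)·6.0803]/1.13 = 2.1273. B = V − Δ·S = 16.2675.
(2,2): S=98.0200. Δ = (V_up−V_dn)/(S_up−S_dn) = (0.0000−0.0000)/(127.4260−85.2774) = 0.0000. V = [p*·0.0000 + (1−p*)·0.0000]/1.13 = 0.0000. B = V − Δ·S = 0.0000.
(1,0): S=50.4600. Δ = (V_up−V_dn)/(S_up−S_dn) = (2.1273−10.6446)/(65.5980−43.9002) = -0.3925. V = [p*·2.1273 + (1−p*)·10.6446]/1.13 = 4.8625. B = V − Δ·S = 24.6701.
(1,1): S=75.4000. Δ = (V_up−V_dn)/(S_up−S_dn) = (0.0000−2.1273)/(98.0200−65.5980) = -0.0656. V = [p*·0.0000 + (1−p*)·2.1273]/1.13 = 0.7443. B = V − Δ·S = 5.6914.
(0,0): S=58.0000. Δ = (V_up−V_dn)/(S_up−S_dn) = (0.7443−4.8625)/(75.4000−50.4600) = -0.1651. V = [p*·0.7443 + (1−p*)·4.8625]/1.13 = 2.0995. B = V − Δ·S = 11.6767.
Check: Δ(0,0)·S0 + B(0,0) = 2.0995 = V0.

(0,0): Delta=-0.1651 Bond=11.6767
(1,0): Delta=-0.3925 Bond=24.6701
(1,1): Delta=-0.0656 Bond=5.6914
(2,0): Delta=-0.7970 Bond=45.6332
(2,1): Delta=-0.2156 Bond=16.2675
(2,2): Delta=0.0000 Bond=0.0000
(3,0): Delta=-1.0000 Bond=59.3186
(3,1): Delta=-0.7082 Bond=46.4963
(3,2): Delta=0.0000 Bond=0.0000
(3,3): Delta=0.0000 Bond=0.0000
V0=2.0995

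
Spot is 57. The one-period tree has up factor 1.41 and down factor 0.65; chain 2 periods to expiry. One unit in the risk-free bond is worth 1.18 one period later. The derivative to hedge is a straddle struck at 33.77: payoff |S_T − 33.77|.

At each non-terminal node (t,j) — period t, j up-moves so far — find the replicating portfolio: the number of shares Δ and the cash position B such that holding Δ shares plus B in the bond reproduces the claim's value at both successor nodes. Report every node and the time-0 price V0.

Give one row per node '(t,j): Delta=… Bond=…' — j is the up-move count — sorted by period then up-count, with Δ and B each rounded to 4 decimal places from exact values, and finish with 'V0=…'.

The replicating-portfolio and risk-neutral prices coincide; use p* = (1.18−0.65)/(1.41−0.65) = 0.6974 for the latter.
Payoff layer (t=2): V(2,0)=9.6875, V(2,1)=18.4705, V(2,2)=79.5517
(1,0): S=37.0500. Δ = (V_up−V_dn)/(S_up−S_dn) = (18.4705−9.6875)/(52.2405−24.0825) = 0.3119. V = [p*·18.4705 + (1−p*)·9.6875]/1.18 = 13.4004. B = V − Δ·S = 1.8438.
(1,1): S=80.3700. Δ = (V_up−V_dn)/(S_up−S_dn) = (79.5517−18.4705)/(113.3217−52.2405) = 1.0000. V = [p*·79.5517 + (1−p*)·18.4705]/1.18 = 51.7514. B = V − Δ·S = -28.6186.
(0,0): S=57.0000. Δ = (V_up−V_dn)/(S_up−S_dn) = (51.7514−13.4004)/(80.3700−37.0500) = 0.8853. V = [p*·51.7514 + (1−p*)·13.4004]/1.18 = 34.0213. B = V − Δ·S = -16.4405.
Self-financing check: at every node Δ·S+B equals the discounted successor values.

(0,0): Delta=0.8853 Bond=-16.4405
(1,0): Delta=0.3119 Bond=1.8438
(1,1): Delta=1.0000 Bond=-28.6186
V0=34.0213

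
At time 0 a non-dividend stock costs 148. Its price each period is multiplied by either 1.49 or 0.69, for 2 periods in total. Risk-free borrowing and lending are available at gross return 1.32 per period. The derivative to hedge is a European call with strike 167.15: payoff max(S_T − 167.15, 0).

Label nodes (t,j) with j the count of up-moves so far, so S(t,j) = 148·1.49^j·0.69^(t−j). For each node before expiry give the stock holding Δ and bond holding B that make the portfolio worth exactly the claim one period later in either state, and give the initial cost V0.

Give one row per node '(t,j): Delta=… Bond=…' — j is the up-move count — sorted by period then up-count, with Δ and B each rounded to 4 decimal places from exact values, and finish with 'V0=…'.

Under the risk-neutral measure, an up-move has probability p* = (R−d)/(u−d) = 0.7875 and values discount at R = 1.32.
Payoff layer (t=2): V(2,0)=0.0000, V(2,1)=0.0000, V(2,2)=161.4248
(1,0): S=102.1200. Δ = (V_up−V_dn)/(S_up−S_dn) = (0.0000−0.0000)/(152.1588−70.4628) = 0.0000. V = [p*·0.0000 + (1−p*)·0.0000]/1.32 = 0.0000. B = V − Δ·S = 0.0000.
(1,1): S=220.5200. Δ = (V_up−V_dn)/(S_up−S_dn) = (161.4248−0.0000)/(328.5748−152.1588) = 0.9150. V = [p*·161.4248 + (1−p*)·0.0000]/1.32 = 96.3046. B = V − Δ·S = -105.4764.
(0,0): S=148.0000. Δ = (V_up−V_dn)/(S_up−S_dn) = (96.3046−0.0000)/(220.5200−102.1200) = 0.8134. V = [p*·96.3046 + (1−p*)·0.0000]/1.32 = 57.4544. B = V − Δ·S = -62.9263.
The time-0 hedge costs 57.4544, which is the no-arbitrage price.

(0,0): Delta=0.8134 Bond=-62.9263
(1,0): Delta=0.0000 Bond=0.0000
(1,1): Delta=0.9150 Bond=-105.4764
V0=57.4544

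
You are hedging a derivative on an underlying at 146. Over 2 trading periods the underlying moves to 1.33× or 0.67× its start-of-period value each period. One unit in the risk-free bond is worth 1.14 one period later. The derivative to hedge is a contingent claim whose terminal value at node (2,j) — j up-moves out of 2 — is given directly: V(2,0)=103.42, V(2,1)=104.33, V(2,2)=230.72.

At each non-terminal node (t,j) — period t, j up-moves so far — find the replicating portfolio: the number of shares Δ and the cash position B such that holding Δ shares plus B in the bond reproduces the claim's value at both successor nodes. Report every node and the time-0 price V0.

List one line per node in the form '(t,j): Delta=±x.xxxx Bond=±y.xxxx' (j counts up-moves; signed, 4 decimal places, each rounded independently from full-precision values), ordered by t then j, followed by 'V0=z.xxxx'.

No-arbitrage ⇒ martingale measure with p* = (R−d)/(u−d) = 0.7121.
At expiry t=2: V(2,0)=103.4200, V(2,1)=104.3300, V(2,2)=230.7200
(1,0): S=97.8200. Δ = (V_up−V_dn)/(S_up−S_dn) = (104.3300−103.4200)/(130.1006−65.5394) = 0.0141. V = [p*·104.3300 + (1−p*)·103.4200]/1.14 = 91.2877. B = V − Δ·S = 89.9090.
(1,1): S=194.1800. Δ = (V_up−V_dn)/(S_up−S_dn) = (230.7200−104.3300)/(258.2594−130.1006) = 0.9862. V = [p*·230.7200 + (1−p*)·104.3300]/1.14 = 170.4693. B = V − Δ·S = -21.0307.
(0,0): S=146.0000. Δ = (V_up−V_dn)/(S_up−S_dn) = (170.4693−91.2877)/(194.1800−97.8200) = 0.8217. V = [p*·170.4693 + (1−p*)·91.2877]/1.14 = 129.5391. B = V − Δ·S = 9.5671.
The time-0 hedge costs 129.5391, which is the no-arbitrage price.

(0,0): Delta=0.8217 Bond=9.5671
(1,0): Delta=0.0141 Bond=89.9090
(1,1): Delta=0.9862 Bond=-21.0307
V0=129.5391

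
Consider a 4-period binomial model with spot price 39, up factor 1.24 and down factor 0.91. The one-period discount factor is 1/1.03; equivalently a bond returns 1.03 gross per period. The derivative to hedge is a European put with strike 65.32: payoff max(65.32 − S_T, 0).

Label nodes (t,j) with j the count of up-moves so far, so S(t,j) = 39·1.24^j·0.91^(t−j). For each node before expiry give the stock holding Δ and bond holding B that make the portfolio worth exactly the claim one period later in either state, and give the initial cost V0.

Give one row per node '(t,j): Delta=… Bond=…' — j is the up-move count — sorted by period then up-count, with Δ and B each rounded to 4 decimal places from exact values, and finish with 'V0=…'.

No-arbitrage ⇒ martingale measure with p* = (R−d)/(u−d) = 0.3636.
Payoff layer (t=4): V(4,0)=38.5758, V(4,1)=28.8773, V(4,2)=15.6618, V(4,3)=0.0000, V(4,4)=0.0000
Node (3,0) S=29.3893: V=(p*·28.8773+(1−p*)·38.5758)/1.03=34.0282; Δ=(28.8773−38.5758)/(36.4427−26.7442)=-1.0000; B=V−Δ·S=63.4175
Node (3,1) S=40.0469: V=(p*·15.6618+(1−p*)·28.8773)/1.03=23.3706; Δ=(15.6618−28.8773)/(49.6582−36.4427)=-1.0000; B=V−Δ·S=63.4175
Node (3,2) S=54.5694: V=(p*·0.0000+(1−p*)·15.6618)/1.03=9.6763; Δ=(0.0000−15.6618)/(67.6661−49.6582)=-0.8697; B=V−Δ·S=57.1364
Node (3,3) S=74.3583: V=(p*·0.0000+(1−p*)·0.0000)/1.03=0.0000; Δ=(0.0000−0.0000)/(92.2043−67.6661)=0.0000; B=V−Δ·S=0.0000
Node (2,0) S=32.2959: V=(p*·23.3706+(1−p*)·34.0282)/1.03=29.2745; Δ=(23.3706−34.0282)/(40.0469−29.3893)=-1.0000; B=V−Δ·S=61.5704
Node (2,1) S=44.0076: V=(p*·9.6763+(1−p*)·23.3706)/1.03=17.8552; Δ=(9.6763−23.3706)/(54.5694−40.0469)=-0.9430; B=V−Δ·S=59.3529
Node (2,2) S=59.9664: V=(p*·0.0000+(1−p*)·9.6763)/1.03=5.9783; Δ=(0.0000−9.6763)/(74.3583−54.5694)=-0.4890; B=V−Δ·S=35.3005
Node (1,0) S=35.4900: V=(p*·17.8552+(1−p*)·29.2745)/1.03=24.3903; Δ=(17.8552−29.2745)/(44.0076−32.2959)=-0.9750; B=V−Δ·S=58.9942
Node (1,1) S=48.3600: V=(p*·5.9783+(1−p*)·17.8552)/1.03=13.1421; Δ=(5.9783−17.8552)/(59.9664−44.0076)=-0.7442; B=V−Δ·S=49.1326
Node (0,0) S=39.0000: V=(p*·13.1421+(1−p*)·24.3903)/1.03=19.7088; Δ=(13.1421−24.3903)/(48.3600−35.4900)=-0.8740; B=V−Δ·S=53.7943
Root portfolio cost Δ·39+B reproduces V0=19.7088.

(0,0): Delta=-0.8740 Bond=53.7943
(1,0): Delta=-0.9750 Bond=58.9942
(1,1): Delta=-0.7442 Bond=49.1326
(2,0): Delta=-1.0000 Bond=61.5704
(2,1): Delta=-0.9430 Bond=59.3529
(2,2): Delta=-0.4890 Bond=35.3005
(3,0): Delta=-1.0000 Bond=63.4175
(3,1): Delta=-1.0000 Bond=63.4175
(3,2): Delta=-0.8697 Bond=57.1364
(3,3): Delta=0.0000 Bond=0.0000
V0=19.7088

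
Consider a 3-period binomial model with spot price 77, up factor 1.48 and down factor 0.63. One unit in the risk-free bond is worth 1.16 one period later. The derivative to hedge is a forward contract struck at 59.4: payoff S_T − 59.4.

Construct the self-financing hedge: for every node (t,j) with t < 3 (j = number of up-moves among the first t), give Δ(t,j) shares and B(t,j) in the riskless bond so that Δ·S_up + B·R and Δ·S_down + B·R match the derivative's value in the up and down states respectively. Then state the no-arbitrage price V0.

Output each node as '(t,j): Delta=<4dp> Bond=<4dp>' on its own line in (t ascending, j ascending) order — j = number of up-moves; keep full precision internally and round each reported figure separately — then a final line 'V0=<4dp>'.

The replicating-portfolio and risk-neutral prices coincide; use p* = (1.16−0.63)/(1.48−0.63) = 0.6235 for the latter.
Terminal payoffs: V(3,0)=-40.1464, V(3,1)=-14.1693, V(3,2)=46.8563, V(3,3)=190.2180
(2,0): S=30.5613. Δ = (V_up−V_dn)/(S_up−S_dn) = (-14.1693−-40.1464)/(45.2307−19.2536) = 1.0000. V = [p*·-14.1693 + (1−p*)·-40.1464]/1.16 = -20.6456. B = V − Δ·S = -51.2069.
(2,1): S=71.7948. Δ = (V_up−V_dn)/(S_up−S_dn) = (46.8563−-14.1693)/(106.2563−45.2307) = 1.0000. V = [p*·46.8563 + (1−p*)·-14.1693]/1.16 = 20.5879. B = V − Δ·S = -51.2069.
(2,2): S=168.6608. Δ = (V_up−V_dn)/(S_up−S_dn) = (190.2180−46.8563)/(249.6180−106.2563) = 1.0000. V = [p*·190.2180 + (1−p*)·46.8563]/1.16 = 117.4539. B = V − Δ·S = -51.2069.
(1,0): S=48.5100. Δ = (V_up−V_dn)/(S_up−S_dn) = (20.5879−-20.6456)/(71.7948−30.5613) = 1.0000. V = [p*·20.5879 + (1−p*)·-20.6456]/1.16 = 4.3661. B = V − Δ·S = -44.1439.
(1,1): S=113.9600. Δ = (V_up−V_dn)/(S_up−S_dn) = (117.4539−20.5879)/(168.6608−71.7948) = 1.0000. V = [p*·117.4539 + (1−p*)·20.5879]/1.16 = 69.8161. B = V − Δ·S = -44.1439.
(0,0): S=77.0000. Δ = (V_up−V_dn)/(S_up−S_dn) = (69.8161−4.3661)/(113.9600−48.5100) = 1.0000. V = [p*·69.8161 + (1−p*)·4.3661]/1.16 = 38.9449. B = V − Δ·S = -38.0551.
Each (Δ,B) replicates both successor values, so the strategy is self-financing and V0 is arbitrage-free.

(0,0): Delta=1.0000 Bond=-38.0551
(1,0): Delta=1.0000 Bond=-44.1439
(1,1): Delta=1.0000 Bond=-44.1439
(2,0): Delta=1.0000 Bond=-51.2069
(2,1): Delta=1.0000 Bond=-51.2069
(2,2): Delta=1.0000 Bond=-51.2069
V0=38.9449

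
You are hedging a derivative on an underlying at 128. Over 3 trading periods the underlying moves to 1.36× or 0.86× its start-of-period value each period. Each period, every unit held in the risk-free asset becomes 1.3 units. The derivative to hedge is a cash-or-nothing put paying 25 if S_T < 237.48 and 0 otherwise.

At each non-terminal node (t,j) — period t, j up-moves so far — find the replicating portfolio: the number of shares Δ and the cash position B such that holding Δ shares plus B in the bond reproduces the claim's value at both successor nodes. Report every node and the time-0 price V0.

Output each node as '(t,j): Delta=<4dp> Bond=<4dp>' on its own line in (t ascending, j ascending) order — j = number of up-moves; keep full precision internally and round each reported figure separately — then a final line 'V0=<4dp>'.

The replicating-portfolio and risk-neutral prices coincide; use p* = (1.3−0.86)/(1.36−0.86) = 0.8800 for the latter.
Terminal payoffs: V(3,0)=25.0000, V(3,1)=25.0000, V(3,2)=25.0000, V(3,3)=0.0000
  t=2,j=0: stock 94.6688 → up 128.7496 (V=25.0000), down 81.4152 (V=25.0000). Price 19.2308; hedge Δ=0.0000, bond B=19.2308.
  t=2,j=1: stock 149.7088 → up 203.6040 (V=25.0000), down 128.7496 (V=25.0000). Price 19.2308; hedge Δ=0.0000, bond B=19.2308.
  t=2,j=2: stock 236.7488 → up 321.9784 (V=0.0000), down 203.6040 (V=25.0000). Price 2.3077; hedge Δ=-0.2112, bond B=52.3077.
  t=1,j=0: stock 110.0800 → up 149.7088 (V=19.2308), down 94.6688 (V=19.2308). Price 14.7929; hedge Δ=0.0000, bond B=14.7929.
  t=1,j=1: stock 174.0800 → up 236.7488 (V=2.3077), down 149.7088 (V=19.2308). Price 3.3373; hedge Δ=-0.1944, bond B=37.1834.
  t=0,j=0: stock 128.0000 → up 174.0800 (V=3.3373), down 110.0800 (V=14.7929). Price 3.6246; hedge Δ=-0.1790, bond B=26.5358.
The time-0 hedge costs 3.6246, which is the no-arbitrage price.

(0,0): Delta=-0.1790 Bond=26.5358
(1,0): Delta=0.0000 Bond=14.7929
(1,1): Delta=-0.1944 Bond=37.1834
(2,0): Delta=0.0000 Bond=19.2308
(2,1): Delta=0.0000 Bond=19.2308
(2,2): Delta=-0.2112 Bond=52.3077
V0=3.6246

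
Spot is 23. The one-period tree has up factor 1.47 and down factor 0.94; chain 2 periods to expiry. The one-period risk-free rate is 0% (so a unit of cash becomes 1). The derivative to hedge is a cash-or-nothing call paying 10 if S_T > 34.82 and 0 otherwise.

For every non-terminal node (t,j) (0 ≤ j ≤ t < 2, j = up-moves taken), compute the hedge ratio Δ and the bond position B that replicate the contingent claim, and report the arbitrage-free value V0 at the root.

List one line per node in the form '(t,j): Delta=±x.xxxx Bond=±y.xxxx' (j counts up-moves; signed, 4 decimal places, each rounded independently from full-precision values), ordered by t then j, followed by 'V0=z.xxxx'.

Risk-neutral probability p* = (R−d)/(u−d) = (1−0.94)/(1.47−0.94) = 0.1132.
Payoff layer (t=2): V(2,0)=0.0000, V(2,1)=0.0000, V(2,2)=10.0000
Node (1,0) S=21.6200: V=(p*·0.0000+(1−p*)·0.0000)/1=0.0000; Δ=(0.0000−0.0000)/(31.7814−20.3228)=0.0000; B=V−Δ·S=0.0000
Node (1,1) S=33.8100: V=(p*·10.0000+(1−p*)·0.0000)/1=1.1321; Δ=(10.0000−0.0000)/(49.7007−31.7814)=0.5581; B=V−Δ·S=-17.7358
Node (0,0) S=23.0000: V=(p*·1.1321+(1−p*)·0.0000)/1=0.1282; Δ=(1.1321−0.0000)/(33.8100−21.6200)=0.0929; B=V−Δ·S=-2.0078
Root portfolio cost Δ·23+B reproduces V0=0.1282.

(0,0): Delta=0.0929 Bond=-2.0078
(1,0): Delta=0.0000 Bond=0.0000
(1,1): Delta=0.5581 Bond=-17.7358
V0=0.1282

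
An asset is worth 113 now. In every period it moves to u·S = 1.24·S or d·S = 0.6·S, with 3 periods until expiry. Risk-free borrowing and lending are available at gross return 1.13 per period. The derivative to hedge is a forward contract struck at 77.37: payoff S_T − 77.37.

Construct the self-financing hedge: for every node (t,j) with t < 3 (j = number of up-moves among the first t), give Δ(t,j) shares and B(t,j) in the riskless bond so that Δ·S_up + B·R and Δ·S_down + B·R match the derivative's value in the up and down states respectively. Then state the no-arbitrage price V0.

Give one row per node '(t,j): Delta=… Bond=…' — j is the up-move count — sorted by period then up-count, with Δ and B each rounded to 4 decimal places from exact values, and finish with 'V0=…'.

No-arbitrage ⇒ martingale measure with p* = (R−d)/(u−d) = 0.8281.
Terminal payoffs: V(3,0)=-52.9620, V(3,1)=-26.9268, V(3,2)=26.8793, V(3,3)=138.0785
  t=2,j=0: stock 40.6800 → up 50.4432 (V=-26.9268), down 24.4080 (V=-52.9620). Price -27.7890; hedge Δ=1.0000, bond B=-68.4690.
  t=2,j=1: stock 84.0720 → up 104.2493 (V=26.8793), down 50.4432 (V=-26.9268). Price 15.6030; hedge Δ=1.0000, bond B=-68.4690.
  t=2,j=2: stock 173.7488 → up 215.4485 (V=138.0785), down 104.2493 (V=26.8793). Price 105.2798; hedge Δ=1.0000, bond B=-68.4690.
  t=1,j=0: stock 67.8000 → up 84.0720 (V=15.6030), down 40.6800 (V=-27.7890). Price 7.2079; hedge Δ=1.0000, bond B=-60.5921.
  t=1,j=1: stock 140.1200 → up 173.7488 (V=105.2798), down 84.0720 (V=15.6030). Price 79.5279; hedge Δ=1.0000, bond B=-60.5921.
  t=0,j=0: stock 113.0000 → up 140.1200 (V=79.5279), down 67.8000 (V=7.2079). Price 59.3787; hedge Δ=1.0000, bond B=-53.6213.
Root portfolio cost Δ·113+B reproduces V0=59.3787.

(0,0): Delta=1.0000 Bond=-53.6213
(1,0): Delta=1.0000 Bond=-60.5921
(1,1): Delta=1.0000 Bond=-60.5921
(2,0): Delta=1.0000 Bond=-68.4690
(2,1): Delta=1.0000 Bond=-68.4690
(2,2): Delta=1.0000 Bond=-68.4690
V0=59.3787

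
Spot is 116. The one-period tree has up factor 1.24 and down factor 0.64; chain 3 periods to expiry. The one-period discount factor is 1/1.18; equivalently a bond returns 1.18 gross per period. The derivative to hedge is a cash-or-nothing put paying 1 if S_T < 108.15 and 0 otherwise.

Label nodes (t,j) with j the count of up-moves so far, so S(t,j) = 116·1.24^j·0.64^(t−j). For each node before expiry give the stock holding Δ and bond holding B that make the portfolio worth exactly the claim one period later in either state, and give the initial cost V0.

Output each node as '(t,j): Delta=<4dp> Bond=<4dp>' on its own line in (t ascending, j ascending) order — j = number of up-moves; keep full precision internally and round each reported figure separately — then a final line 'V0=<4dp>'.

(0,0): Delta=-0.0019 Bond=0.2325
(1,0): Delta=-0.0171 Bond=1.4076
(1,1): Delta=-0.0010 Bond=0.1484
(2,0): Delta=0.0000 Bond=0.8475
(2,1): Delta=-0.0181 Bond=1.7514
(2,2): Delta=0.0000 Bond=0.0000
V0=0.0170

The replicating-portfolio and risk-neutral prices coincide; use p* = (1.18−0.64)/(1.24−0.64) = 0.9000 for the latter.
Payoff layer (t=3): V(3,0)=1.0000, V(3,1)=1.0000, V(3,2)=0.0000, V(3,3)=0.0000
(2,0): S=47.5136. Δ = (V_up−V_dn)/(S_up−S_dn) = (1.0000−1.0000)/(58.9169−30.4087) = 0.0000. V = [p*·1.0000 + (1−p*)·1.0000]/1.18 = 0.8475. B = V − Δ·S = 0.8475.
(2,1): S=92.0576. Δ = (V_up−V_dn)/(S_up−S_dn) = (0.0000−1.0000)/(114.1514−58.9169) = -0.0181. V = [p*·0.0000 + (1−p*)·1.0000]/1.18 = 0.0847. B = V − Δ·S = 1.7514.
(2,2): S=178.3616. Δ = (V_up−V_dn)/(S_up−S_dn) = (0.0000−0.0000)/(221.1684−114.1514) = 0.0000. V = [p*·0.0000 + (1−p*)·0.0000]/1.18 = 0.0000. B = V − Δ·S = 0.0000.
(1,0): S=74.2400. Δ = (V_up−V_dn)/(S_up−S_dn) = (0.0847−0.8475)/(92.0576−47.5136) = -0.0171. V = [p*·0.0847 + (1−p*)·0.8475]/1.18 = 0.1365. B = V − Δ·S = 1.4076.
(1,1): S=143.8400. Δ = (V_up−V_dn)/(S_up−S_dn) = (0.0000−0.0847)/(178.3616−92.0576) = -0.0010. V = [p*·0.0000 + (1−p*)·0.0847]/1.18 = 0.0072. B = V − Δ·S = 0.1484.
(0,0): S=116.0000. Δ = (V_up−V_dn)/(S_up−S_dn) = (0.0072−0.1365)/(143.8400−74.2400) = -0.0019. V = [p*·0.0072 + (1−p*)·0.1365]/1.18 = 0.0170. B = V − Δ·S = 0.2325.
Root portfolio cost Δ·116+B reproduces V0=0.0170.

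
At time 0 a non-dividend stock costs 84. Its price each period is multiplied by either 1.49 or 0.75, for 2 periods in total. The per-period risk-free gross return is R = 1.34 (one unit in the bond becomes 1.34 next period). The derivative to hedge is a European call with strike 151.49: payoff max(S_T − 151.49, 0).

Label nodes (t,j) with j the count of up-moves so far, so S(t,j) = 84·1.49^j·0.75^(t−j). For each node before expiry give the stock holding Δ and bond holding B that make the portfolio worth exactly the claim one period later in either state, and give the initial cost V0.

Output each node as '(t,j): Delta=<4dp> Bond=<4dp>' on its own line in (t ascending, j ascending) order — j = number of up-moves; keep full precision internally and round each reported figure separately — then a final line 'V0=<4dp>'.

(0,0): Delta=0.3350 Bond=-15.7503
(1,0): Delta=0.0000 Bond=0.0000
(1,1): Delta=0.3779 Bond=-26.4712
V0=12.3902

Risk-neutral probability p* = (R−d)/(u−d) = (1.34−0.75)/(1.49−0.75) = 0.7973.
At expiry t=2: V(2,0)=0.0000, V(2,1)=0.0000, V(2,2)=34.9984
(1,0): S=63.0000. Δ = (V_up−V_dn)/(S_up−S_dn) = (0.0000−0.0000)/(93.8700−47.2500) = 0.0000. V = [p*·0.0000 + (1−p*)·0.0000]/1.34 = 0.0000. B = V − Δ·S = 0.0000.
(1,1): S=125.1600. Δ = (V_up−V_dn)/(S_up−S_dn) = (34.9984−0.0000)/(186.4884−93.8700) = 0.3779. V = [p*·34.9984 + (1−p*)·0.0000]/1.34 = 20.8240. B = V − Δ·S = -26.4712.
(0,0): S=84.0000. Δ = (V_up−V_dn)/(S_up−S_dn) = (20.8240−0.0000)/(125.1600−63.0000) = 0.3350. V = [p*·20.8240 + (1−p*)·0.0000]/1.34 = 12.3902. B = V − Δ·S = -15.7503.
Check: Δ(0,0)·S0 + B(0,0) = 12.3902 = V0.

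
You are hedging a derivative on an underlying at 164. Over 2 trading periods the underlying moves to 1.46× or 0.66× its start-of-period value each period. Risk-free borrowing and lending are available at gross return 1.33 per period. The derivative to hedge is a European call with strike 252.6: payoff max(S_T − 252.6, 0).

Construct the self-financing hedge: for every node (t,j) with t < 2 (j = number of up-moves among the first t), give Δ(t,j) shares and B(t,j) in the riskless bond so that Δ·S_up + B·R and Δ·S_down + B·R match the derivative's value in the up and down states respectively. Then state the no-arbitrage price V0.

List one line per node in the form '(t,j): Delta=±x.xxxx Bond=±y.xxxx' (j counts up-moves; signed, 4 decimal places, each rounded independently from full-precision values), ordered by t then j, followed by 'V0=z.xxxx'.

(0,0): Delta=0.4655 Bond=-37.8816
(1,0): Delta=0.0000 Bond=0.0000
(1,1): Delta=0.5063 Bond=-60.1583
V0=38.4556

The replicating-portfolio and risk-neutral prices coincide; use p* = (1.33−0.66)/(1.46−0.66) = 0.8375 for the latter.
At expiry t=2: V(2,0)=0.0000, V(2,1)=0.0000, V(2,2)=96.9824
  t=1,j=0: stock 108.2400 → up 158.0304 (V=0.0000), down 71.4384 (V=0.0000). Price 0.0000; hedge Δ=0.0000, bond B=0.0000.
  t=1,j=1: stock 239.4400 → up 349.5824 (V=96.9824), down 158.0304 (V=0.0000). Price 61.0697; hedge Δ=0.5063, bond B=-60.1583.
  t=0,j=0: stock 164.0000 → up 239.4400 (V=61.0697), down 108.2400 (V=0.0000). Price 38.4556; hedge Δ=0.4655, bond B=-37.8816.
Each (Δ,B) replicates both successor values, so the strategy is self-financing and V0 is arbitrage-free.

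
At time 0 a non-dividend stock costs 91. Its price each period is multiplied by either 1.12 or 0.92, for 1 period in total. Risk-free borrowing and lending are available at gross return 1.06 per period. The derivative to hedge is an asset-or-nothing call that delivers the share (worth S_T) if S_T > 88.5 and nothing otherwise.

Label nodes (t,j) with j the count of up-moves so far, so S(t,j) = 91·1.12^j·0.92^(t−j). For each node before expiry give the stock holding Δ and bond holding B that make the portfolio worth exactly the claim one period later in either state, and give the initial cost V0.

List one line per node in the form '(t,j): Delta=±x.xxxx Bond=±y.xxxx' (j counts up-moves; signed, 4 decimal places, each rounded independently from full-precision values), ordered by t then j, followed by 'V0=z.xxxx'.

(0,0): Delta=5.6000 Bond=-442.2943
V0=67.3057

No-arbitrage ⇒ martingale measure with p* = (R−d)/(u−d) = 0.7000.
Terminal payoffs: V(1,0)=0.0000, V(1,1)=101.9200
(0,0): S=91.0000. Δ = (V_up−V_dn)/(S_up−S_dn) = (101.9200−0.0000)/(101.9200−83.7200) = 5.6000. V = [p*·101.9200 + (1−p*)·0.0000]/1.06 = 67.3057. B = V − Δ·S = -442.2943.
Check: Δ(0,0)·S0 + B(0,0) = 67.3057 = V0.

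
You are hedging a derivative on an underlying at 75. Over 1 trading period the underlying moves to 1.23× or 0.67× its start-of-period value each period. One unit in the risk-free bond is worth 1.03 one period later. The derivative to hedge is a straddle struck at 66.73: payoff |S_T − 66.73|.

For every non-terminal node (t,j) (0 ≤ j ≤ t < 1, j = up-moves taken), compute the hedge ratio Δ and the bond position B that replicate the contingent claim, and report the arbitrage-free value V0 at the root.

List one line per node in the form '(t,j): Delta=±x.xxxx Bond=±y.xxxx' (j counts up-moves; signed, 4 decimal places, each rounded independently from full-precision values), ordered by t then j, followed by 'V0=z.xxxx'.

Risk-neutral probability p* = (R−d)/(u−d) = (1.03−0.67)/(1.23−0.67) = 0.6429.
Terminal payoffs: V(1,0)=16.4800, V(1,1)=25.5200
Node (0,0) S=75.0000: V=(p*·25.5200+(1−p*)·16.4800)/1.03=21.6422; Δ=(25.5200−16.4800)/(92.2500−50.2500)=0.2152; B=V−Δ·S=5.4993
Check: Δ(0,0)·S0 + B(0,0) = 21.6422 = V0.

(0,0): Delta=0.2152 Bond=5.4993
V0=21.6422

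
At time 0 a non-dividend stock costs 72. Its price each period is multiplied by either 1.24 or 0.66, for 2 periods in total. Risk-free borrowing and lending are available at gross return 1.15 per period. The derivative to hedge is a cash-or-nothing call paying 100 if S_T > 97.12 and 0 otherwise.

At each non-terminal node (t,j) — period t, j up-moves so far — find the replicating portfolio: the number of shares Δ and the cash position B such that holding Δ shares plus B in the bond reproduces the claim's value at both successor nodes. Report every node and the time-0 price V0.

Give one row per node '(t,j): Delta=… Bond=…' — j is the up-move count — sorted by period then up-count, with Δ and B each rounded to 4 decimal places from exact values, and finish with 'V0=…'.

(0,0): Delta=1.7592 Bond=-72.6923
(1,0): Delta=0.0000 Bond=0.0000
(1,1): Delta=1.9312 Bond=-98.9505
V0=53.9685

No-arbitrage ⇒ martingale measure with p* = (R−d)/(u−d) = 0.8448.
Terminal payoffs: V(2,0)=0.0000, V(2,1)=0.0000, V(2,2)=100.0000
  t=1,j=0: stock 47.5200 → up 58.9248 (V=0.0000), down 31.3632 (V=0.0000). Price 0.0000; hedge Δ=0.0000, bond B=0.0000.
  t=1,j=1: stock 89.2800 → up 110.7072 (V=100.0000), down 58.9248 (V=0.0000). Price 73.4633; hedge Δ=1.9312, bond B=-98.9505.
  t=0,j=0: stock 72.0000 → up 89.2800 (V=73.4633), down 47.5200 (V=0.0000). Price 53.9685; hedge Δ=1.7592, bond B=-72.6923.
The time-0 hedge costs 53.9685, which is the no-arbitrage price.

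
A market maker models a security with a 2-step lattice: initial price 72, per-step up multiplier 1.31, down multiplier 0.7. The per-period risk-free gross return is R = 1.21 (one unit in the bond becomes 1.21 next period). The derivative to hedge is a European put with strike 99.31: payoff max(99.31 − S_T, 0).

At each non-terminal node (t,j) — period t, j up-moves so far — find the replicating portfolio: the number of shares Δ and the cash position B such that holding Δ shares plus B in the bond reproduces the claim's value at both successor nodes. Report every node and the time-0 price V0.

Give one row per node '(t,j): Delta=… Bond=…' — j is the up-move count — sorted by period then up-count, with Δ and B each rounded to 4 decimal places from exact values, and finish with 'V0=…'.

(0,0): Delta=-0.6185 Bond=51.9397
(1,0): Delta=-1.0000 Bond=82.0744
(1,1): Delta=-0.5785 Bond=59.0769
V0=7.4074

The replicating-portfolio and risk-neutral prices coincide; use p* = (1.21−0.7)/(1.31−0.7) = 0.8361 for the latter.
Terminal payoffs: V(2,0)=64.0300, V(2,1)=33.2860, V(2,2)=0.0000
  t=1,j=0: stock 50.4000 → up 66.0240 (V=33.2860), down 35.2800 (V=64.0300). Price 31.6744; hedge Δ=-1.0000, bond B=82.0744.
  t=1,j=1: stock 94.3200 → up 123.5592 (V=0.0000), down 66.0240 (V=33.2860). Price 4.5097; hedge Δ=-0.5785, bond B=59.0769.
  t=0,j=0: stock 72.0000 → up 94.3200 (V=4.5097), down 50.4000 (V=31.6744). Price 7.4074; hedge Δ=-0.6185, bond B=51.9397.
Each (Δ,B) replicates both successor values, so the strategy is self-financing and V0 is arbitrage-free.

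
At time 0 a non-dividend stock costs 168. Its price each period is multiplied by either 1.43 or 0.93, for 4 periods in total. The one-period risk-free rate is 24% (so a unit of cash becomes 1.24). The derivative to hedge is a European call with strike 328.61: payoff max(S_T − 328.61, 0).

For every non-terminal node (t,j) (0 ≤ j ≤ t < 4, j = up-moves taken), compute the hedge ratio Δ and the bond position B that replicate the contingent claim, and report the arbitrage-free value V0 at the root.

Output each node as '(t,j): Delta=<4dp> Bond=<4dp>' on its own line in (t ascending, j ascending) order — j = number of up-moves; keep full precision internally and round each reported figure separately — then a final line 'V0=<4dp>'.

No-arbitrage ⇒ martingale measure with p* = (R−d)/(u−d) = 0.6200.
Terminal values V(4,·): V(4,0)=0.0000, V(4,1)=0.0000, V(4,2)=0.0000, V(4,3)=128.2681, V(4,4)=373.9015
(3,0): S=135.1320. Δ = (V_up−V_dn)/(S_up−S_dn) = (0.0000−0.0000)/(193.2387−125.6727) = 0.0000. V = [p*·0.0000 + (1−p*)·0.0000]/1.24 = 0.0000. B = V − Δ·S = 0.0000.
(3,1): S=207.7836. Δ = (V_up−V_dn)/(S_up−S_dn) = (0.0000−0.0000)/(297.1305−193.2387) = 0.0000. V = [p*·0.0000 + (1−p*)·0.0000]/1.24 = 0.0000. B = V − Δ·S = 0.0000.
(3,2): S=319.4952. Δ = (V_up−V_dn)/(S_up−S_dn) = (128.2681−0.0000)/(456.8781−297.1305) = 0.8029. V = [p*·128.2681 + (1−p*)·0.0000]/1.24 = 64.1341. B = V − Δ·S = -192.4022.
(3,3): S=491.2668. Δ = (V_up−V_dn)/(S_up−S_dn) = (373.9015−128.2681)/(702.5115−456.8781) = 1.0000. V = [p*·373.9015 + (1−p*)·128.2681]/1.24 = 226.2587. B = V − Δ·S = -265.0081.
(2,0): S=145.3032. Δ = (V_up−V_dn)/(S_up−S_dn) = (0.0000−0.0000)/(207.7836−135.1320) = 0.0000. V = [p*·0.0000 + (1−p*)·0.0000]/1.24 = 0.0000. B = V − Δ·S = 0.0000.
(2,1): S=223.4232. Δ = (V_up−V_dn)/(S_up−S_dn) = (64.1341−0.0000)/(319.4952−207.7836) = 0.5741. V = [p*·64.1341 + (1−p*)·0.0000]/1.24 = 32.0670. B = V − Δ·S = -96.2011.
(2,2): S=343.5432. Δ = (V_up−V_dn)/(S_up−S_dn) = (226.2587−64.1341)/(491.2668−319.4952) = 0.9438. V = [p*·226.2587 + (1−p*)·64.1341]/1.24 = 132.7833. B = V − Δ·S = -191.4660.
(1,0): S=156.2400. Δ = (V_up−V_dn)/(S_up−S_dn) = (32.0670−0.0000)/(223.4232−145.3032) = 0.4105. V = [p*·32.0670 + (1−p*)·0.0000]/1.24 = 16.0335. B = V − Δ·S = -48.1005.
(1,1): S=240.2400. Δ = (V_up−V_dn)/(S_up−S_dn) = (132.7833−32.0670)/(343.5432−223.4232) = 0.8385. V = [p*·132.7833 + (1−p*)·32.0670]/1.24 = 76.2187. B = V − Δ·S = -125.2140.
(0,0): S=168.0000. Δ = (V_up−V_dn)/(S_up−S_dn) = (76.2187−16.0335)/(240.2400−156.2400) = 0.7165. V = [p*·76.2187 + (1−p*)·16.0335]/1.24 = 43.0228. B = V − Δ·S = -77.3475.
Root portfolio cost Δ·168+B reproduces V0=43.0228.

(0,0): Delta=0.7165 Bond=-77.3475
(1,0): Delta=0.4105 Bond=-48.1005
(1,1): Delta=0.8385 Bond=-125.2140
(2,0): Delta=0.0000 Bond=0.0000
(2,1): Delta=0.5741 Bond=-96.2011
(2,2): Delta=0.9438 Bond=-191.4660
(3,0): Delta=0.0000 Bond=0.0000
(3,1): Delta=0.0000 Bond=0.0000
(3,2): Delta=0.8029 Bond=-192.4022
(3,3): Delta=1.0000 Bond=-265.0081
V0=43.0228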